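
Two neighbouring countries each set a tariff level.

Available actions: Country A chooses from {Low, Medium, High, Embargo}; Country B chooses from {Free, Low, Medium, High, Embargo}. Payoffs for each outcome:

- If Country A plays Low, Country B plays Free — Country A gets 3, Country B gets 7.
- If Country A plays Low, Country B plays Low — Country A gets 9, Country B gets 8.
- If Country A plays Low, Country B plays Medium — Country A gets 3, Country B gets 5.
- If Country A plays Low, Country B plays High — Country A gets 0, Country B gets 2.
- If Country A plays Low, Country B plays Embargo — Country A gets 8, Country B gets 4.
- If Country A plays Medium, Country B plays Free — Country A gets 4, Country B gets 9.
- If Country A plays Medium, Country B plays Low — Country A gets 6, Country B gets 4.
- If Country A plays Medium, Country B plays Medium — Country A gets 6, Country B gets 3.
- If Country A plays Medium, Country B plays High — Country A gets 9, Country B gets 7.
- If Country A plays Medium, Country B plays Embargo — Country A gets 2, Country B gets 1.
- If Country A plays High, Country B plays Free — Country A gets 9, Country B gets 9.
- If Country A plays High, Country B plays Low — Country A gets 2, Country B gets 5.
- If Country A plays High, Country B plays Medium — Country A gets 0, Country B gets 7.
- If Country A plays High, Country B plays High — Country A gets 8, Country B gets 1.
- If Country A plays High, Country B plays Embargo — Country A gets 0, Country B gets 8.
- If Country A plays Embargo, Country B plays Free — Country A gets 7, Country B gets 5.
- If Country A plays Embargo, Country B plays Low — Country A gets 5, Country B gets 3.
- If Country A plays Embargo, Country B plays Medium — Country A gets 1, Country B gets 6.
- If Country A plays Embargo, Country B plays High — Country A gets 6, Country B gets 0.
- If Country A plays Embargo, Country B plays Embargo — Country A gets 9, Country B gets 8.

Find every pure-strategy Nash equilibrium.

Country A against Free: payoffs 3, 4, 9, 7 → best response High.
Country A against Low: payoffs 9, 6, 2, 5 → best response Low.
Country A against Medium: payoffs 3, 6, 0, 1 → best response Medium.
Country A against High: payoffs 0, 9, 8, 6 → best response Medium.
Country A against Embargo: payoffs 8, 2, 0, 9 → best response Embargo.
Country B against Low: payoffs 7, 8, 5, 2, 4 → best response Low.
Country B against Medium: payoffs 9, 4, 3, 7, 1 → best response Free.
Country B against High: payoffs 9, 5, 7, 1, 8 → best response Free.
Country B against Embargo: payoffs 5, 3, 6, 0, 8 → best response Embargo.
Mutual best responses: (Low, Low); (High, Free); (Embargo, Embargo).

Pure-strategy Nash equilibria: (Low, Low); (High, Free); (Embargo, Embargo)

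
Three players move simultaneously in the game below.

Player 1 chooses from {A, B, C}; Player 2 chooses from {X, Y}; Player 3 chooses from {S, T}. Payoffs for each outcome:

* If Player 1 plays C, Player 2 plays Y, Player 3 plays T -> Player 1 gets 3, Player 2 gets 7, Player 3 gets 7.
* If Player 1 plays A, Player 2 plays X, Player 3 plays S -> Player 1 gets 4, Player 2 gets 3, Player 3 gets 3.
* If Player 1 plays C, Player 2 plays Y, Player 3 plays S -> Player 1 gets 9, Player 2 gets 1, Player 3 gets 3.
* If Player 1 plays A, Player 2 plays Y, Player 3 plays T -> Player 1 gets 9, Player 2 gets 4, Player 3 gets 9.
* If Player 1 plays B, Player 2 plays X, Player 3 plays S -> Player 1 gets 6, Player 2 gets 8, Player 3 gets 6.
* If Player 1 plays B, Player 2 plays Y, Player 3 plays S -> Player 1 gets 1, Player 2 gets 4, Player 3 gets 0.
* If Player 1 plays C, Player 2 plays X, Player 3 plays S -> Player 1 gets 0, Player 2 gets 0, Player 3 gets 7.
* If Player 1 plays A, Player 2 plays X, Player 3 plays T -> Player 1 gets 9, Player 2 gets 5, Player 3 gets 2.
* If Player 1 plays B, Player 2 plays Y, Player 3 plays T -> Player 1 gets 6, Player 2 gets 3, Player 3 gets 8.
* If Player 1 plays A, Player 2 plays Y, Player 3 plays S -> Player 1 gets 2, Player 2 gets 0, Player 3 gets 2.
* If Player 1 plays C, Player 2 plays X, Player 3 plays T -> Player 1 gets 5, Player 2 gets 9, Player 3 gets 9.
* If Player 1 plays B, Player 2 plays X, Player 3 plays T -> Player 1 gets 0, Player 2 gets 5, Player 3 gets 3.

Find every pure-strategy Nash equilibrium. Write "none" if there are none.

(A, X, S): Player 1 can switch to B (4 → 6). Not NE.
(A, X, T): Player 3 can switch to S (2 → 3). Not NE.
(A, Y, S): Player 1 can switch to C (2 → 9). Not NE.
(A, Y, T): Player 2 can switch to X (4 → 5). Not NE.
(B, X, S): Player 1 gets 6, best alternative 4; Player 2 gets 8, best alternative 4; Player 3 gets 6, best alternative 3. No profitable deviation — NE.
(B, X, T): Player 1 can switch to A (0 → 9). Not NE.
(B, Y, S): Player 1 can switch to A (1 → 2). Not NE.
(The remaining 5 profiles each have a profitable deviation by the same check.)

The unique pure-strategy Nash equilibrium is (B, X, S).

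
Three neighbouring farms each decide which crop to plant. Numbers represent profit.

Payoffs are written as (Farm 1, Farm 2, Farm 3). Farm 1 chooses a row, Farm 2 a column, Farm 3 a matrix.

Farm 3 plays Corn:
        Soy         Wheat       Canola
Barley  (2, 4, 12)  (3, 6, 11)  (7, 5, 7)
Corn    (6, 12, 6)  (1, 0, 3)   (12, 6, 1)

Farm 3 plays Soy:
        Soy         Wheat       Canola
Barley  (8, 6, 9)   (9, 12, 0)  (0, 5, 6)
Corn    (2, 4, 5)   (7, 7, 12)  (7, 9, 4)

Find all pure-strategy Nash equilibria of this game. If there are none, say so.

Farm 1 against (Soy, Corn): payoffs 2, 6 → best response Corn.
Farm 1 against (Soy, Soy): payoffs 8, 2 → best response Barley.
Farm 1 against (Wheat, Corn): payoffs 3, 1 → best response Barley.
Farm 1 against (Wheat, Soy): payoffs 9, 7 → best response Barley.
Farm 1 against (Canola, Corn): payoffs 7, 12 → best response Corn.
Farm 1 against (Canola, Soy): payoffs 0, 7 → best response Corn.
Farm 2 against (Barley, Corn): payoffs 4, 6, 5 → best response Wheat.
Farm 2 against (Barley, Soy): payoffs 6, 12, 5 → best response Wheat.
Farm 2 against (Corn, Corn): payoffs 12, 0, 6 → best response Soy.
Farm 2 against (Corn, Soy): payoffs 4, 7, 9 → best response Canola.
Farm 3 against (Barley, Soy): payoffs 12, 9 → best response Corn.
Farm 3 against (Barley, Wheat): payoffs 11, 0 → best response Corn.
Farm 3 against (Barley, Canola): payoffs 7, 6 → best response Corn.
Farm 3 against (Corn, Soy): payoffs 6, 5 → best response Corn.
Farm 3 against (Corn, Wheat): payoffs 3, 12 → best response Soy.
Farm 3 against (Corn, Canola): payoffs 1, 4 → best response Soy.
Mutual best responses: (Barley, Wheat, Corn); (Corn, Soy, Corn); (Corn, Canola, Soy).

(Barley, Wheat, Corn); (Corn, Soy, Corn); (Corn, Canola, Soy)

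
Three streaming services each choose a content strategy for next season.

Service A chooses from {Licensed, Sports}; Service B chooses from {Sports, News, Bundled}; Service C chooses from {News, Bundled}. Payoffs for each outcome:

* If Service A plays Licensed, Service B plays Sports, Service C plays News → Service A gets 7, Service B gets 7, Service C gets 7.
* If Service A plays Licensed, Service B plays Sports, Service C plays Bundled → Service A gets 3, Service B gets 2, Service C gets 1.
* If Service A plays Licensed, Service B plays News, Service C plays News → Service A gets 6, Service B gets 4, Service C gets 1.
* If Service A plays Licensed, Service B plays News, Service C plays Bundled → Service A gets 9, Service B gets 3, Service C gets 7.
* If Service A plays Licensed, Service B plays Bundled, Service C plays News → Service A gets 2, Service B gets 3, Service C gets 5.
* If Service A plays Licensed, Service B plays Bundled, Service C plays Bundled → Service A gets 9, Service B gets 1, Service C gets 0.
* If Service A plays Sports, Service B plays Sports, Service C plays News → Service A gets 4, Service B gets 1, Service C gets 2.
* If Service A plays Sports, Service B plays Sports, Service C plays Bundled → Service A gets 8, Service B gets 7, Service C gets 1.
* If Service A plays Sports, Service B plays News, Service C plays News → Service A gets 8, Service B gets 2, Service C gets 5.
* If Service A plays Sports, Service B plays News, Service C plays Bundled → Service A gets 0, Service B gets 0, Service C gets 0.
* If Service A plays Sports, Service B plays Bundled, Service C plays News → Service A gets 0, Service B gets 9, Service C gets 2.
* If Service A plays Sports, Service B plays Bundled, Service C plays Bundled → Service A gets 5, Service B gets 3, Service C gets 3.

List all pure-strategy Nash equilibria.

Pure-strategy Nash equilibria: (Licensed, Sports, News) and (Licensed, News, Bundled)

For each strategy profile, look for a profitable unilateral deviation.
(Licensed, Sports, News): Service A gets 7, best alternative 4; Service B gets 7, best alternative 4; Service C gets 7, best alternative 1. No profitable deviation — NE.
(Licensed, Sports, Bundled): Service A can switch to Sports (3 → 8). Not NE.
(Licensed, News, News): Service A can switch to Sports (6 → 8). Not NE.
(Licensed, News, Bundled): Service A gets 9, best alternative 0; Service B gets 3, best alternative 2; Service C gets 7, best alternative 1. No profitable deviation — NE.
(Licensed, Bundled, News): Service B can switch to Sports (3 → 7). Not NE.
(Licensed, Bundled, Bundled): Service B can switch to Sports (1 → 2). Not NE.
(Sports, Sports, News): Service A can switch to Licensed (4 → 7). Not NE.
(Sports, Sports, Bundled): Service C can switch to News (1 → 2). Not NE.
(Sports, News, News): Service B can switch to Bundled (2 → 9). Not NE.
(Sports, News, Bundled): Service A can switch to Licensed (0 → 9). Not NE.
(Sports, Bundled, News): Service A can switch to Licensed (0 → 2). Not NE.
(Sports, Bundled, Bundled): Service A can switch to Licensed (5 → 9). Not NE.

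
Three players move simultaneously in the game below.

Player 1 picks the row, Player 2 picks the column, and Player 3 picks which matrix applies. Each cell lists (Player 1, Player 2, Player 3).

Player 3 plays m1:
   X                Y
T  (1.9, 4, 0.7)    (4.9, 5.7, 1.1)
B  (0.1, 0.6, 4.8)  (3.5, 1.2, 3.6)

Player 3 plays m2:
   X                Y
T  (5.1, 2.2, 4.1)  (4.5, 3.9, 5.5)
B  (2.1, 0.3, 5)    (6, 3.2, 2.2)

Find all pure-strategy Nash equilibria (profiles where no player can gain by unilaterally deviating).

none

Mark each player's best response to every combination of opponents' strategies; a profile where every player is best-responding is a pure Nash equilibrium.
Player 1 against (X, m1): payoffs 1.9, 0.1 → best response T.
Player 1 against (X, m2): payoffs 5.1, 2.1 → best response T.
Player 1 against (Y, m1): payoffs 4.9, 3.5 → best response T.
Player 1 against (Y, m2): payoffs 4.5, 6 → best response B.
Player 2 against (T, m1): payoffs 4, 5.7 → best response Y.
Player 2 against (T, m2): payoffs 2.2, 3.9 → best response Y.
Player 2 against (B, m1): payoffs 0.6, 1.2 → best response Y.
Player 2 against (B, m2): payoffs 0.3, 3.2 → best response Y.
Player 3 against (T, X): payoffs 0.7, 4.1 → best response m2.
Player 3 against (T, Y): payoffs 1.1, 5.5 → best response m2.
Player 3 against (B, X): payoffs 4.8, 5 → best response m2.
Player 3 against (B, Y): payoffs 3.6, 2.2 → best response m1.
No profile is a mutual best response for all players.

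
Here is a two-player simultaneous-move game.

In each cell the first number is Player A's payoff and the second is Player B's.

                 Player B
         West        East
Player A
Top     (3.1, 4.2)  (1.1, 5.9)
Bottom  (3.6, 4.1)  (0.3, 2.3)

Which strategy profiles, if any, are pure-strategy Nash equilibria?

(Top, East), (Bottom, West)

(Top, West): Player A can switch to Bottom (3.1 → 3.6). Not NE.
(Top, East): Player A gets 1.1, best alternative 0.3; Player B gets 5.9, best alternative 4.2. No profitable deviation — NE.
(Bottom, West): Player A gets 3.6, best alternative 3.1; Player B gets 4.1, best alternative 2.3. No profitable deviation — NE.
(Bottom, East): Player A can switch to Top (0.3 → 1.1). Not NE.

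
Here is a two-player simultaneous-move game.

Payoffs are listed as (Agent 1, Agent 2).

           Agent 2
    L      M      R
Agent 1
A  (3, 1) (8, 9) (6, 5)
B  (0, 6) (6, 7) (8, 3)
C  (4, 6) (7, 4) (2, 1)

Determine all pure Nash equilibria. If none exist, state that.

Pure-strategy Nash equilibria: (A, M); (C, L)

Agent 1 against L: payoffs 3, 0, 4 → best response C.
Agent 1 against M: payoffs 8, 6, 7 → best response A.
Agent 1 against R: payoffs 6, 8, 2 → best response B.
Agent 2 against A: payoffs 1, 9, 5 → best response M.
Agent 2 against B: payoffs 6, 7, 3 → best response M.
Agent 2 against C: payoffs 6, 4, 1 → best response L.
Mutual best responses: (A, M); (C, L).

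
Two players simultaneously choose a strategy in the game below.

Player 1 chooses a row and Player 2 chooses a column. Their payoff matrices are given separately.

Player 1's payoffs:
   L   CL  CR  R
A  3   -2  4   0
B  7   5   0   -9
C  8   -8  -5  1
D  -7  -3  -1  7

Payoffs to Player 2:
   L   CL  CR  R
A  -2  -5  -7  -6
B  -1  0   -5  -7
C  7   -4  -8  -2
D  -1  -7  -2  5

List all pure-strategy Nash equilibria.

Pure-strategy Nash equilibria: (B, CL) and (C, L) and (D, R)

Mark each player's best response to every combination of opponents' strategies; a profile where every player is best-responding is a pure Nash equilibrium.
Player 1 against L: payoffs 3, 7, 8, -7 → best response C.
Player 1 against CL: payoffs -2, 5, -8, -3 → best response B.
Player 1 against CR: payoffs 4, 0, -5, -1 → best response A.
Player 1 against R: payoffs 0, -9, 1, 7 → best response D.
Player 2 against A: payoffs -2, -5, -7, -6 → best response L.
Player 2 against B: payoffs -1, 0, -5, -7 → best response CL.
Player 2 against C: payoffs 7, -4, -8, -2 → best response L.
Player 2 against D: payoffs -1, -7, -2, 5 → best response R.
Mutual best responses: (B, CL); (C, L); (D, R).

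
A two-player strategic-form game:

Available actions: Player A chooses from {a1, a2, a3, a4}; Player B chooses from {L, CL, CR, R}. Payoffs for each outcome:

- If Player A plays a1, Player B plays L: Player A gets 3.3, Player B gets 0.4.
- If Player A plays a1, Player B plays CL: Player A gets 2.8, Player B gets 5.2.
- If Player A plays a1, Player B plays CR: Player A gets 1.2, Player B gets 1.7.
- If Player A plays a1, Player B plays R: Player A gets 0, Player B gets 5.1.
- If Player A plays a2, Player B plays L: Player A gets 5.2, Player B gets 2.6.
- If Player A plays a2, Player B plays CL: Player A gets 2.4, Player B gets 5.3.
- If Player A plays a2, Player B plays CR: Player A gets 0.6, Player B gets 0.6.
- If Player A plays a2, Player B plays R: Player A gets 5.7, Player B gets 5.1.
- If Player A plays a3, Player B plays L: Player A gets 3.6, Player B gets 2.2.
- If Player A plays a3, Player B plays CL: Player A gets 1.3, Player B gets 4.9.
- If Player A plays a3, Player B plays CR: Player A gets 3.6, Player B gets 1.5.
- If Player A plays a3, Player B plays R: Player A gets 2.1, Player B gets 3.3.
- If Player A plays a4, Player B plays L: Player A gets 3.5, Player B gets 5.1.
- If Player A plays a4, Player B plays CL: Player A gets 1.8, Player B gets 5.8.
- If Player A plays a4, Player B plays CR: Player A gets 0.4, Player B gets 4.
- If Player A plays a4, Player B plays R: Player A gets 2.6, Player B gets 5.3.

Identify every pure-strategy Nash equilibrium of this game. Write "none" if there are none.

Pure NE: (a1, CL)

Check each profile: it is a Nash equilibrium iff no player can strictly gain by switching unilaterally.
(a1, L): Player A can switch to a2 (3.3 → 5.2). Not NE.
(a1, CL): Player A gets 2.8, best alternative 2.4; Player B gets 5.2, best alternative 5.1. No profitable deviation — NE.
(a1, CR): Player A can switch to a3 (1.2 → 3.6). Not NE.
(a1, R): Player A can switch to a2 (0 → 5.7). Not NE.
(a2, L): Player B can switch to CL (2.6 → 5.3). Not NE.
(a2, CL): Player A can switch to a1 (2.4 → 2.8). Not NE.
(a2, CR): Player A can switch to a1 (0.6 → 1.2). Not NE.
(a2, R): Player B can switch to CL (5.1 → 5.3). Not NE.
(a3, L): Player A can switch to a2 (3.6 → 5.2). Not NE.
(a3, CL): Player A can switch to a1 (1.3 → 2.8). Not NE.
(a3, CR): Player B can switch to L (1.5 → 2.2). Not NE.
(The remaining 5 profiles each have a profitable deviation by the same check.)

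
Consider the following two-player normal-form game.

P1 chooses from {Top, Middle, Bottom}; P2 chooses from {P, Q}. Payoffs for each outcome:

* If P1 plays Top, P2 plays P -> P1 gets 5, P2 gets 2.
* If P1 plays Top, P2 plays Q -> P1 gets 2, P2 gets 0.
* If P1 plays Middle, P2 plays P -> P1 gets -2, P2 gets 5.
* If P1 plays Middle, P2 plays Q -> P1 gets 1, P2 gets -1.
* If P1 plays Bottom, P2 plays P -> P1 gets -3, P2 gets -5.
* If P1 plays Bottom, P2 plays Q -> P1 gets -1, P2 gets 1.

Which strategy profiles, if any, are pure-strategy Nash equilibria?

The unique pure-strategy Nash equilibrium is (Top, P).

P1 against P: payoffs 5, -2, -3 → best response Top.
P1 against Q: payoffs 2, 1, -1 → best response Top.
P2 against Top: payoffs 2, 0 → best response P.
P2 against Middle: payoffs 5, -1 → best response P.
P2 against Bottom: payoffs -5, 1 → best response Q.
Mutual best responses: (Top, P).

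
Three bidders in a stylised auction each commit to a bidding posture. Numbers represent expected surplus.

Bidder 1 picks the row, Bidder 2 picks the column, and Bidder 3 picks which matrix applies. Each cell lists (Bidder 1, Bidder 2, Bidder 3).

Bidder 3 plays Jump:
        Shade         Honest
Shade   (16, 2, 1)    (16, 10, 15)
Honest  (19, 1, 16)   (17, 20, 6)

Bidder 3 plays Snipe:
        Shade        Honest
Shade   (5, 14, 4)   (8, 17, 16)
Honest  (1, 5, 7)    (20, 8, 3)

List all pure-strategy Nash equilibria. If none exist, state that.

Pure NE: (Honest, Honest, Jump)

Check each profile: it is a Nash equilibrium iff no player can strictly gain by switching unilaterally.
(Shade, Shade, Jump): Bidder 1 can switch to Honest (16 → 19). Not NE.
(Shade, Shade, Snipe): Bidder 2 can switch to Honest (14 → 17). Not NE.
(Shade, Honest, Jump): Bidder 1 can switch to Honest (16 → 17). Not NE.
(Shade, Honest, Snipe): Bidder 1 can switch to Honest (8 → 20). Not NE.
(Honest, Shade, Jump): Bidder 2 can switch to Honest (1 → 20). Not NE.
(Honest, Shade, Snipe): Bidder 1 can switch to Shade (1 → 5). Not NE.
(Honest, Honest, Jump): Bidder 1 gets 17, best alternative 16; Bidder 2 gets 20, best alternative 1; Bidder 3 gets 6, best alternative 3. No profitable deviation — NE.
(Honest, Honest, Snipe): Bidder 3 can switch to Jump (3 → 6). Not NE.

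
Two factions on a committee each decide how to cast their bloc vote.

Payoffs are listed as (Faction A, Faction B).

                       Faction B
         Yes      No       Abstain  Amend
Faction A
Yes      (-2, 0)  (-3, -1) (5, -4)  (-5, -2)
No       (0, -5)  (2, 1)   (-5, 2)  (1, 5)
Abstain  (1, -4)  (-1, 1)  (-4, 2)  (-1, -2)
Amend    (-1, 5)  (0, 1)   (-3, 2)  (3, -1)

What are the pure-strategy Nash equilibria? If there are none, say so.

There is no pure-strategy Nash equilibrium.

(Yes, Yes): Faction A can switch to No (-2 → 0). Not NE.
(Yes, No): Faction A can switch to No (-3 → 2). Not NE.
(Yes, Abstain): Faction B can switch to Yes (-4 → 0). Not NE.
(Yes, Amend): Faction A can switch to No (-5 → 1). Not NE.
(No, Yes): Faction A can switch to Abstain (0 → 1). Not NE.
(No, No): Faction B can switch to Abstain (1 → 2). Not NE.
(The remaining 10 profiles each have a profitable deviation by the same check.)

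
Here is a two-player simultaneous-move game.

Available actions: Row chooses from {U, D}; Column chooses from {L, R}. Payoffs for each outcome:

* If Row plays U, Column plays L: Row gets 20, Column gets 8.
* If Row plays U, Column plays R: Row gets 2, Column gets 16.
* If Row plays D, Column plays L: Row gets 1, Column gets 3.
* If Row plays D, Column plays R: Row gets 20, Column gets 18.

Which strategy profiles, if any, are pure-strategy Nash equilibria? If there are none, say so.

(U, L): Column can switch to R (8 → 16). Not NE.
(U, R): Row can switch to D (2 → 20). Not NE.
(D, L): Row can switch to U (1 → 20). Not NE.
(D, R): Row gets 20, best alternative 2; Column gets 18, best alternative 3. No profitable deviation — NE.

Pure NE: (D, R)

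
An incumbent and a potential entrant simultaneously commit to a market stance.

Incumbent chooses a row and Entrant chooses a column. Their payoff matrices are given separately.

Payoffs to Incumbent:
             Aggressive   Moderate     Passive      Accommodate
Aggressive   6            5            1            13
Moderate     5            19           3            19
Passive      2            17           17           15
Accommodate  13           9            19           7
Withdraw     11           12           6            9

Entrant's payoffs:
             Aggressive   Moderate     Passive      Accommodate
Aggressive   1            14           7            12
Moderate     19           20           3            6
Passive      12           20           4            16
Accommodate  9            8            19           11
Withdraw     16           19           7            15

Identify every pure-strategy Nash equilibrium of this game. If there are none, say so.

Pure-strategy Nash equilibria: (Moderate, Moderate); (Accommodate, Passive)

Incumbent against Aggressive: payoffs 6, 5, 2, 13, 11 → best response Accommodate.
Incumbent against Moderate: payoffs 5, 19, 17, 9, 12 → best response Moderate.
Incumbent against Passive: payoffs 1, 3, 17, 19, 6 → best response Accommodate.
Incumbent against Accommodate: payoffs 13, 19, 15, 7, 9 → best response Moderate.
Entrant against Aggressive: payoffs 1, 14, 7, 12 → best response Moderate.
Entrant against Moderate: payoffs 19, 20, 3, 6 → best response Moderate.
Entrant against Passive: payoffs 12, 20, 4, 16 → best response Moderate.
Entrant against Accommodate: payoffs 9, 8, 19, 11 → best response Passive.
Entrant against Withdraw: payoffs 16, 19, 7, 15 → best response Moderate.
Mutual best responses: (Moderate, Moderate); (Accommodate, Passive).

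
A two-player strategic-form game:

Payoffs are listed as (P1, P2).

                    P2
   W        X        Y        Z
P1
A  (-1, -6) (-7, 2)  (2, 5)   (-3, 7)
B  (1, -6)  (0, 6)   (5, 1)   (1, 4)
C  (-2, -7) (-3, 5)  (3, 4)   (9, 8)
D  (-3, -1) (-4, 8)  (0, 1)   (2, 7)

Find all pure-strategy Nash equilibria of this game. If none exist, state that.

The pure Nash equilibria are (B, X) and (C, Z).

For each strategy profile, look for a profitable unilateral deviation.
(A, W): P1 can switch to B (-1 → 1). Not NE.
(A, X): P1 can switch to B (-7 → 0). Not NE.
(A, Y): P1 can switch to B (2 → 5). Not NE.
(A, Z): P1 can switch to B (-3 → 1). Not NE.
(B, W): P2 can switch to X (-6 → 6). Not NE.
(B, X): P1 gets 0, best alternative -3; P2 gets 6, best alternative 4. No profitable deviation — NE.
(B, Y): P2 can switch to X (1 → 6). Not NE.
(B, Z): P1 can switch to C (1 → 9). Not NE.
(C, W): P1 can switch to A (-2 → -1). Not NE.
(C, X): P1 can switch to B (-3 → 0). Not NE.
(C, Y): P1 can switch to B (3 → 5). Not NE.
(C, Z): P1 gets 9, best alternative 2; P2 gets 8, best alternative 5. No profitable deviation — NE.
(The remaining 4 profiles each have a profitable deviation by the same check.)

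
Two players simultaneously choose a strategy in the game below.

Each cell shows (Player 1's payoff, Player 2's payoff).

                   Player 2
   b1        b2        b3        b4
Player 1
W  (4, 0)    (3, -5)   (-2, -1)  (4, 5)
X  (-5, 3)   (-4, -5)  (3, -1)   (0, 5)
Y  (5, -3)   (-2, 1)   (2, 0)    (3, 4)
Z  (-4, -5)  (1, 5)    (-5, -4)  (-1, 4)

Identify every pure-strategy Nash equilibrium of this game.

(W, b4)

Player 1 against b1: payoffs 4, -5, 5, -4 → best response Y.
Player 1 against b2: payoffs 3, -4, -2, 1 → best response W.
Player 1 against b3: payoffs -2, 3, 2, -5 → best response X.
Player 1 against b4: payoffs 4, 0, 3, -1 → best response W.
Player 2 against W: payoffs 0, -5, -1, 5 → best response b4.
Player 2 against X: payoffs 3, -5, -1, 5 → best response b4.
Player 2 against Y: payoffs -3, 1, 0, 4 → best response b4.
Player 2 against Z: payoffs -5, 5, -4, 4 → best response b2.
Mutual best responses: (W, b4).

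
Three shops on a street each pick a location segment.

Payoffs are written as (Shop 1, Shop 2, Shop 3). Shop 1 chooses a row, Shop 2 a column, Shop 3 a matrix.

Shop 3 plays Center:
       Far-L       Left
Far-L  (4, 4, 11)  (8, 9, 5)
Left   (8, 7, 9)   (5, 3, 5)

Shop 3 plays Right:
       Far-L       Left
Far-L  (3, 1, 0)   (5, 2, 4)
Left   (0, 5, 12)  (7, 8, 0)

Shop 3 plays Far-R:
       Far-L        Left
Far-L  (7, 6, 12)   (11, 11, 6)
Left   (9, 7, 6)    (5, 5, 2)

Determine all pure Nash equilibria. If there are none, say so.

Pure NE: (Far-L, Left, Far-R)

Shop 1 against (Far-L, Center): payoffs 4, 8 → best response Left.
Shop 1 against (Far-L, Right): payoffs 3, 0 → best response Far-L.
Shop 1 against (Far-L, Far-R): payoffs 7, 9 → best response Left.
Shop 1 against (Left, Center): payoffs 8, 5 → best response Far-L.
Shop 1 against (Left, Right): payoffs 5, 7 → best response Left.
Shop 1 against (Left, Far-R): payoffs 11, 5 → best response Far-L.
Shop 2 against (Far-L, Center): payoffs 4, 9 → best response Left.
Shop 2 against (Far-L, Right): payoffs 1, 2 → best response Left.
Shop 2 against (Far-L, Far-R): payoffs 6, 11 → best response Left.
Shop 2 against (Left, Center): payoffs 7, 3 → best response Far-L.
Shop 2 against (Left, Right): payoffs 5, 8 → best response Left.
Shop 2 against (Left, Far-R): payoffs 7, 5 → best response Far-L.
Shop 3 against (Far-L, Far-L): payoffs 11, 0, 12 → best response Far-R.
Shop 3 against (Far-L, Left): payoffs 5, 4, 6 → best response Far-R.
Shop 3 against (Left, Far-L): payoffs 9, 12, 6 → best response Right.
Shop 3 against (Left, Left): payoffs 5, 0, 2 → best response Center.
Mutual best responses: (Far-L, Left, Far-R).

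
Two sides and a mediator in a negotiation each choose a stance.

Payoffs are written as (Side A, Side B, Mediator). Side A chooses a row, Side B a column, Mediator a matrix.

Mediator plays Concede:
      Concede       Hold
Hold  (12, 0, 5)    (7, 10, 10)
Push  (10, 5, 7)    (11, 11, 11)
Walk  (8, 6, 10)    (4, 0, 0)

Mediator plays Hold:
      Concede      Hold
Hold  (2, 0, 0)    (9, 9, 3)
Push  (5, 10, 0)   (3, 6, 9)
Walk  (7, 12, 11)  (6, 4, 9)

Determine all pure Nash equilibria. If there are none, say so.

The pure Nash equilibria are (Push, Hold, Concede); (Walk, Concede, Hold).

Side A against (Concede, Concede): payoffs 12, 10, 8 → best response Hold.
Side A against (Concede, Hold): payoffs 2, 5, 7 → best response Walk.
Side A against (Hold, Concede): payoffs 7, 11, 4 → best response Push.
Side A against (Hold, Hold): payoffs 9, 3, 6 → best response Hold.
Side B against (Hold, Concede): payoffs 0, 10 → best response Hold.
Side B against (Hold, Hold): payoffs 0, 9 → best response Hold.
Side B against (Push, Concede): payoffs 5, 11 → best response Hold.
Side B against (Push, Hold): payoffs 10, 6 → best response Concede.
Side B against (Walk, Concede): payoffs 6, 0 → best response Concede.
Side B against (Walk, Hold): payoffs 12, 4 → best response Concede.
Mediator against (Hold, Concede): payoffs 5, 0 → best response Concede.
Mediator against (Hold, Hold): payoffs 10, 3 → best response Concede.
Mediator against (Push, Concede): payoffs 7, 0 → best response Concede.
Mediator against (Push, Hold): payoffs 11, 9 → best response Concede.
Mediator against (Walk, Concede): payoffs 10, 11 → best response Hold.
Mediator against (Walk, Hold): payoffs 0, 9 → best response Hold.
Mutual best responses: (Push, Hold, Concede); (Walk, Concede, Hold).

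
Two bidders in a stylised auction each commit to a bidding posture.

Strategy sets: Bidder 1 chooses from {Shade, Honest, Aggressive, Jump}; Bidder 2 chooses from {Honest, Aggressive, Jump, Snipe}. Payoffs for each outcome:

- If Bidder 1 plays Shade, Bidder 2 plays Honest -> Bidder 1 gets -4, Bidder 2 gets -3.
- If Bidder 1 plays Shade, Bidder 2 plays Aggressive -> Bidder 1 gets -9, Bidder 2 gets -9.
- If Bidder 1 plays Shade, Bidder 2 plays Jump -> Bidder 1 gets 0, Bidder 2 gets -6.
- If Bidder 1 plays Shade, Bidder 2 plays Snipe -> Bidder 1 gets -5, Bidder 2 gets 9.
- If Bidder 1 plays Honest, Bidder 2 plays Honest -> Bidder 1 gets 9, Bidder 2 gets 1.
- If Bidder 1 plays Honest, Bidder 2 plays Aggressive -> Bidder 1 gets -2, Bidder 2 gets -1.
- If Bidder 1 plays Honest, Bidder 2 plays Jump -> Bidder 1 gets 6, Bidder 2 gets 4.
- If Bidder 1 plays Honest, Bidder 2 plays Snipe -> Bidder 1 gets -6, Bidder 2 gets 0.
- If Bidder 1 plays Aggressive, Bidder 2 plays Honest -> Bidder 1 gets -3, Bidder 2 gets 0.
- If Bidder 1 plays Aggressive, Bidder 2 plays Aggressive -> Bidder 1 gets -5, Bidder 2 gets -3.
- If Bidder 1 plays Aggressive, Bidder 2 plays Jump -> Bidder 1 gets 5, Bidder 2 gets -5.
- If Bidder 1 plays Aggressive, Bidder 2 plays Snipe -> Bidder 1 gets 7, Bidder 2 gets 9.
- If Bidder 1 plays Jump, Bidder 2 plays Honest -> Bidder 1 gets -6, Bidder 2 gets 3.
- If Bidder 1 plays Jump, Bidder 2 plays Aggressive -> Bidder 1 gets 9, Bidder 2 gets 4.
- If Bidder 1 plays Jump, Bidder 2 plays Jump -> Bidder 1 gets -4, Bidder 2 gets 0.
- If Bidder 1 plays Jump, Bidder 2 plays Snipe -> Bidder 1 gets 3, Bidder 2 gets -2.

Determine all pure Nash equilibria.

Bidder 1 against Honest: payoffs -4, 9, -3, -6 → best response Honest.
Bidder 1 against Aggressive: payoffs -9, -2, -5, 9 → best response Jump.
Bidder 1 against Jump: payoffs 0, 6, 5, -4 → best response Honest.
Bidder 1 against Snipe: payoffs -5, -6, 7, 3 → best response Aggressive.
Bidder 2 against Shade: payoffs -3, -9, -6, 9 → best response Snipe.
Bidder 2 against Honest: payoffs 1, -1, 4, 0 → best response Jump.
Bidder 2 against Aggressive: payoffs 0, -3, -5, 9 → best response Snipe.
Bidder 2 against Jump: payoffs 3, 4, 0, -2 → best response Aggressive.
Mutual best responses: (Honest, Jump); (Aggressive, Snipe); (Jump, Aggressive).

Pure-strategy Nash equilibria: (Honest, Jump), (Aggressive, Snipe), (Jump, Aggressive)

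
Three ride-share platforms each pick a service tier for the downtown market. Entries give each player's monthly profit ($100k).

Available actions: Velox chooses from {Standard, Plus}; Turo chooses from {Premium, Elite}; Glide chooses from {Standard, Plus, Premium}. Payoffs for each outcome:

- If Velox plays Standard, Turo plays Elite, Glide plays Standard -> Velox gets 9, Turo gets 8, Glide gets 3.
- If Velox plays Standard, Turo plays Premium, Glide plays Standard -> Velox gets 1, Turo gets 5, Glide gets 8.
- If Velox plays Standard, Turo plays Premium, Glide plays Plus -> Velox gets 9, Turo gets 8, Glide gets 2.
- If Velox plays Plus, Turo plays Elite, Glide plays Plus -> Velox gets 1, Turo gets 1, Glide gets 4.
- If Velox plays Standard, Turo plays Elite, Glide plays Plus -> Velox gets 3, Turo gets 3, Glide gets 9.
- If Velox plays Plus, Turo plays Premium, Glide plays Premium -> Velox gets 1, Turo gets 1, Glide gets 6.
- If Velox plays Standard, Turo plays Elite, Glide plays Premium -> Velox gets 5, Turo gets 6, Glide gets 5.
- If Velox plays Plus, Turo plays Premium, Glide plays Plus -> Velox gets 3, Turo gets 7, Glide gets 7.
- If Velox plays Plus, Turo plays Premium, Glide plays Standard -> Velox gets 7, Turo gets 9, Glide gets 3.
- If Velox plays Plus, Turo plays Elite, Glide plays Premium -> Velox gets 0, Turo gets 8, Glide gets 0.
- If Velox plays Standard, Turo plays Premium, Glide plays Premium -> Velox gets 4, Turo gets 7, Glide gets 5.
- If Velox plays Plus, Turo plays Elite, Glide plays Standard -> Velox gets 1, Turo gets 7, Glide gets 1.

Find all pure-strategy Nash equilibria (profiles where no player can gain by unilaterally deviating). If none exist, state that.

Velox against (Premium, Standard): payoffs 1, 7 → best response Plus.
Velox against (Premium, Plus): payoffs 9, 3 → best response Standard.
Velox against (Premium, Premium): payoffs 4, 1 → best response Standard.
Velox against (Elite, Standard): payoffs 9, 1 → best response Standard.
Velox against (Elite, Plus): payoffs 3, 1 → best response Standard.
Velox against (Elite, Premium): payoffs 5, 0 → best response Standard.
Turo against (Standard, Standard): payoffs 5, 8 → best response Elite.
Turo against (Standard, Plus): payoffs 8, 3 → best response Premium.
Turo against (Standard, Premium): payoffs 7, 6 → best response Premium.
Turo against (Plus, Standard): payoffs 9, 7 → best response Premium.
Turo against (Plus, Plus): payoffs 7, 1 → best response Premium.
Turo against (Plus, Premium): payoffs 1, 8 → best response Elite.
Glide against (Standard, Premium): payoffs 8, 2, 5 → best response Standard.
Glide against (Standard, Elite): payoffs 3, 9, 5 → best response Plus.
Glide against (Plus, Premium): payoffs 3, 7, 6 → best response Plus.
Glide against (Plus, Elite): payoffs 1, 4, 0 → best response Plus.
No profile is a mutual best response for all players.

No pure-strategy Nash equilibrium.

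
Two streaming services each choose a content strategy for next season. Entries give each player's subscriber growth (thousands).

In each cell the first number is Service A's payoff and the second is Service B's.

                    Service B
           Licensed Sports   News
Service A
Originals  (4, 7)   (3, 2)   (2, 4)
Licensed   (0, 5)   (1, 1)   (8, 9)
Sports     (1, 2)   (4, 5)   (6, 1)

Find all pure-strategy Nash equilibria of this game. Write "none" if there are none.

The pure Nash equilibria are (Originals, Licensed), (Licensed, News), (Sports, Sports).

(Originals, Licensed): Service A gets 4, best alternative 1; Service B gets 7, best alternative 4. No profitable deviation — NE.
(Originals, Sports): Service A can switch to Sports (3 → 4). Not NE.
(Originals, News): Service A can switch to Licensed (2 → 8). Not NE.
(Licensed, Licensed): Service A can switch to Originals (0 → 4). Not NE.
(Licensed, Sports): Service A can switch to Originals (1 → 3). Not NE.
(Licensed, News): Service A gets 8, best alternative 6; Service B gets 9, best alternative 5. No profitable deviation — NE.
(Sports, Licensed): Service A can switch to Originals (1 → 4). Not NE.
(Sports, Sports): Service A gets 4, best alternative 3; Service B gets 5, best alternative 2. No profitable deviation — NE.
(Sports, News): Service A can switch to Licensed (6 → 8). Not NE.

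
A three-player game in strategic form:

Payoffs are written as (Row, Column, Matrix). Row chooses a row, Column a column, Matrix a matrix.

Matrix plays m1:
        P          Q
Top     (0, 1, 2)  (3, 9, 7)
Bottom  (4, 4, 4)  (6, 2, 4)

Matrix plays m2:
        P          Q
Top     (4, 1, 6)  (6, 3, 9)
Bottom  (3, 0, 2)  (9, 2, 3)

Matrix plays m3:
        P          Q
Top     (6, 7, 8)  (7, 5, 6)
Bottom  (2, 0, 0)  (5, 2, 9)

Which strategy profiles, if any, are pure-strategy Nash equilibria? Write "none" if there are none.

Pure-strategy Nash equilibria: (Top, P, m3) and (Bottom, P, m1)

(Top, P, m1): Row can switch to Bottom (0 → 4). Not NE.
(Top, P, m2): Column can switch to Q (1 → 3). Not NE.
(Top, P, m3): Row gets 6, best alternative 2; Column gets 7, best alternative 5; Matrix gets 8, best alternative 6. No profitable deviation — NE.
(Top, Q, m1): Row can switch to Bottom (3 → 6). Not NE.
(Top, Q, m2): Row can switch to Bottom (6 → 9). Not NE.
(Top, Q, m3): Column can switch to P (5 → 7). Not NE.
(Bottom, P, m1): Row gets 4, best alternative 0; Column gets 4, best alternative 2; Matrix gets 4, best alternative 2. No profitable deviation — NE.
(Bottom, P, m2): Row can switch to Top (3 → 4). Not NE.
(The remaining 4 profiles each have a profitable deviation by the same check.)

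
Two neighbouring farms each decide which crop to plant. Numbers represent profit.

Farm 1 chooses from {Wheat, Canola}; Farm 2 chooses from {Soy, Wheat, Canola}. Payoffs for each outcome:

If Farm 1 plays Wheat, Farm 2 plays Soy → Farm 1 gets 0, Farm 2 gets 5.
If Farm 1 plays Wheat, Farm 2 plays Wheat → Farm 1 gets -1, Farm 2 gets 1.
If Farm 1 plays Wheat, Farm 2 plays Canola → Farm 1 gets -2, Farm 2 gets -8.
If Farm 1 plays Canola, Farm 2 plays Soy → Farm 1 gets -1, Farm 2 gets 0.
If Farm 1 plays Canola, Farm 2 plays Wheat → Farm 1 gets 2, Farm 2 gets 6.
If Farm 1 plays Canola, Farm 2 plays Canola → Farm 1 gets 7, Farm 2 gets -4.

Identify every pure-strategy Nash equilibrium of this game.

(Wheat, Soy): Farm 1 gets 0, best alternative -1; Farm 2 gets 5, best alternative 1. No profitable deviation — NE.
(Wheat, Wheat): Farm 1 can switch to Canola (-1 → 2). Not NE.
(Wheat, Canola): Farm 1 can switch to Canola (-2 → 7). Not NE.
(Canola, Soy): Farm 1 can switch to Wheat (-1 → 0). Not NE.
(Canola, Wheat): Farm 1 gets 2, best alternative -1; Farm 2 gets 6, best alternative 0. No profitable deviation — NE.
(Canola, Canola): Farm 2 can switch to Soy (-4 → 0). Not NE.

(Wheat, Soy); (Canola, Wheat)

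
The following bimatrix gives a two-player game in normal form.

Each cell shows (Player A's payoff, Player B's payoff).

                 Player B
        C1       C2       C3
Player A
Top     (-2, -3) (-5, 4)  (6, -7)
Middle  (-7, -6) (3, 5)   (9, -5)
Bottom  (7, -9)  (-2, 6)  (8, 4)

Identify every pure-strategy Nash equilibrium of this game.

(Top, C1): Player A can switch to Bottom (-2 → 7). Not NE.
(Top, C2): Player A can switch to Middle (-5 → 3). Not NE.
(Top, C3): Player A can switch to Middle (6 → 9). Not NE.
(Middle, C1): Player A can switch to Top (-7 → -2). Not NE.
(Middle, C2): Player A gets 3, best alternative -2; Player B gets 5, best alternative -5. No profitable deviation — NE.
(Middle, C3): Player B can switch to C2 (-5 → 5). Not NE.
(Bottom, C1): Player B can switch to C2 (-9 → 6). Not NE.
(Bottom, C2): Player A can switch to Middle (-2 → 3). Not NE.
(Bottom, C3): Player A can switch to Middle (8 → 9). Not NE.

Pure NE: (Middle, C2)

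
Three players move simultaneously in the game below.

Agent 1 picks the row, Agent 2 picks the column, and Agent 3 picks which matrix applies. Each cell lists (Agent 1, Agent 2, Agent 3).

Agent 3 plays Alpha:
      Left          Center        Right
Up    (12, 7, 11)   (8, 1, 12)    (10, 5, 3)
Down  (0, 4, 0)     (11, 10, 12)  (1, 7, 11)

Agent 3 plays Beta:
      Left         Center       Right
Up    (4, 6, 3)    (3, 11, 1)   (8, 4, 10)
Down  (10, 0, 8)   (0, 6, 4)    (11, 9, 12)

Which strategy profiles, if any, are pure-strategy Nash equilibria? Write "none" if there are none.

(Up, Left, Alpha): Agent 1 gets 12, best alternative 0; Agent 2 gets 7, best alternative 5; Agent 3 gets 11, best alternative 3. No profitable deviation — NE.
(Up, Left, Beta): Agent 1 can switch to Down (4 → 10). Not NE.
(Up, Center, Alpha): Agent 1 can switch to Down (8 → 11). Not NE.
(Up, Center, Beta): Agent 3 can switch to Alpha (1 → 12). Not NE.
(Up, Right, Alpha): Agent 2 can switch to Left (5 → 7). Not NE.
(Up, Right, Beta): Agent 1 can switch to Down (8 → 11). Not NE.
(Down, Left, Alpha): Agent 1 can switch to Up (0 → 12). Not NE.
(Down, Left, Beta): Agent 2 can switch to Center (0 → 6). Not NE.
(Down, Center, Alpha): Agent 1 gets 11, best alternative 8; Agent 2 gets 10, best alternative 7; Agent 3 gets 12, best alternative 4. No profitable deviation — NE.
(Down, Center, Beta): Agent 1 can switch to Up (0 → 3). Not NE.
(Down, Right, Beta): Agent 1 gets 11, best alternative 8; Agent 2 gets 9, best alternative 6; Agent 3 gets 12, best alternative 11. No profitable deviation — NE.
(The remaining 1 profile has a profitable deviation by the same check.)

(Up, Left, Alpha) and (Down, Center, Alpha) and (Down, Right, Beta)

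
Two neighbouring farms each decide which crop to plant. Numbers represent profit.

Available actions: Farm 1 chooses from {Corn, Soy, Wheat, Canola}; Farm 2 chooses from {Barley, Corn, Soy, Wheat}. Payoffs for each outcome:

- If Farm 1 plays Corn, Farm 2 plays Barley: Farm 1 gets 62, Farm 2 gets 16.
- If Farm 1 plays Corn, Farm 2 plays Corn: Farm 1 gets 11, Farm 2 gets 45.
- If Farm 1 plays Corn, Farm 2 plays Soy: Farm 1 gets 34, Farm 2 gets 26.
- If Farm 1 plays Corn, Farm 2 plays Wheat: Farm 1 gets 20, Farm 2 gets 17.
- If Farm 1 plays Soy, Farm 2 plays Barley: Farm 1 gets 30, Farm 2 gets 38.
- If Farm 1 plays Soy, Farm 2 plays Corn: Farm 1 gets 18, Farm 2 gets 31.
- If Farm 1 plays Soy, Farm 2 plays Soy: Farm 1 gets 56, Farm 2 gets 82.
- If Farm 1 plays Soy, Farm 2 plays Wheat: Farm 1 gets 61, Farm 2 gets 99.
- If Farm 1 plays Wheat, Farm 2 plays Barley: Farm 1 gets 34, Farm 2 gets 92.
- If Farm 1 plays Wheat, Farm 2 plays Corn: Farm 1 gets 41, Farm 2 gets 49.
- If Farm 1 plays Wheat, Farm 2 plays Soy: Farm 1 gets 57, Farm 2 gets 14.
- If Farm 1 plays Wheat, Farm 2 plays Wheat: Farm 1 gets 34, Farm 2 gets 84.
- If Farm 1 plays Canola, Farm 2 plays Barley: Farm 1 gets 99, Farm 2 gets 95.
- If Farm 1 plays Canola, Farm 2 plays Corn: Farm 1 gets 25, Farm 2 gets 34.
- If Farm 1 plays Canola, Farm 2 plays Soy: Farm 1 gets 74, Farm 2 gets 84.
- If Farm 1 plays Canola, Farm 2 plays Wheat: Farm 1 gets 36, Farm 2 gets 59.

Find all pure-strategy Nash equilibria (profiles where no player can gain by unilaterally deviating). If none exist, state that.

Farm 1 against Barley: payoffs 62, 30, 34, 99 → best response Canola.
Farm 1 against Corn: payoffs 11, 18, 41, 25 → best response Wheat.
Farm 1 against Soy: payoffs 34, 56, 57, 74 → best response Canola.
Farm 1 against Wheat: payoffs 20, 61, 34, 36 → best response Soy.
Farm 2 against Corn: payoffs 16, 45, 26, 17 → best response Corn.
Farm 2 against Soy: payoffs 38, 31, 82, 99 → best response Wheat.
Farm 2 against Wheat: payoffs 92, 49, 14, 84 → best response Barley.
Farm 2 against Canola: payoffs 95, 34, 84, 59 → best response Barley.
Mutual best responses: (Soy, Wheat); (Canola, Barley).

(Soy, Wheat) and (Canola, Barley)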